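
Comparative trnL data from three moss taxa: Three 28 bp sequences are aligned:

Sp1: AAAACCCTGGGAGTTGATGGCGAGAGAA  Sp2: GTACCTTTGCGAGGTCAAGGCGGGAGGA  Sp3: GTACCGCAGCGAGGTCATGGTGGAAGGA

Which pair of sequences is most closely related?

Sp1–Sp2: 11/28 differ, p = 0.393, d = 0.556.
Sp1–Sp3: 12/28 differ, p = 0.429, d = 0.635.
Sp2–Sp3: 6/28 differ, p = 0.214, d = 0.252.
The smallest distance is between Sp2 and Sp3.

Sp2 and Sp3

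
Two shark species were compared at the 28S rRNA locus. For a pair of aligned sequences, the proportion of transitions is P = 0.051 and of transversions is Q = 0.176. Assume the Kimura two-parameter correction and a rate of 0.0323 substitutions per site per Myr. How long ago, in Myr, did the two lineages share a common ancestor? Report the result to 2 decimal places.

Under the Kimura two-parameter model, d = −½ ln(1 − 2P − Q) − ¼ ln(1 − 2Q).
1 − 2P − Q = 0.722, giving −½ ln(0.722) = 0.162865.
1 − 2Q = 0.648, giving −¼ ln(0.648) = 0.108466.
d = 0.162865 + 0.108466 = 0.271331.
Under a molecular clock d = 2μt, so t = d/(2μ) = 0.271331 / (2 × 0.0323) = 4.20 Myr.

4.20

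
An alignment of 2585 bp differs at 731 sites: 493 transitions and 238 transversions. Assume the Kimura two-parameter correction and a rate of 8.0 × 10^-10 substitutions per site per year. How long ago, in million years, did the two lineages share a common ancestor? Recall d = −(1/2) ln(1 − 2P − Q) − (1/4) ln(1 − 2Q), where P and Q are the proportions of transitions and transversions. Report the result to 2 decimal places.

232.27

P = 493/2585 ≈ 0.190716 and Q = 238/2585 ≈ 0.09207.
Under the Kimura two-parameter model, d = −½ ln(1 − 2P − Q) − ¼ ln(1 − 2Q).
1 − 2P − Q = 0.526498, giving −½ ln(0.526498) = 0.320754.
1 − 2Q = 0.81586, giving −¼ ln(0.81586) = 0.050878.
d = 0.320754 + 0.050878 = 0.371632.
Under a molecular clock d = 2μt, so t = d/(2μ) = 0.371632 / (2 × 8.0 × 10^-10) = 232.27 million years.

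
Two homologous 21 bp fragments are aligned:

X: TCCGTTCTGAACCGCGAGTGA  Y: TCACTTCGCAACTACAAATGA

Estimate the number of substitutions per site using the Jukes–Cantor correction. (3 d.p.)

0.532

The sequences differ at 8 of 21 sites (3, 4, 8, 9, 13, 14, 16, 18), so p = 8/21 ≈ 0.380952.
d = −(3/4) ln(1 − 4p/3) = −0.75 ln(1 − 0.507936) = −0.75 ln(0.492064)
  = −0.75 × (-0.709146) = 0.531860 substitutions/site.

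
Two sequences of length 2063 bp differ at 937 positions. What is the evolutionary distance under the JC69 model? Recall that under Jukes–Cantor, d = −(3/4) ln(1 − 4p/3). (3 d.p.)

p = 937/2063 ≈ 0.454193.
d = −(3/4) ln(1 − 4p/3) = −0.75 ln(1 − 0.605591) = −0.75 ln(0.394409)
  = −0.75 × (-0.930367) = 0.697775 substitutions/site.

0.698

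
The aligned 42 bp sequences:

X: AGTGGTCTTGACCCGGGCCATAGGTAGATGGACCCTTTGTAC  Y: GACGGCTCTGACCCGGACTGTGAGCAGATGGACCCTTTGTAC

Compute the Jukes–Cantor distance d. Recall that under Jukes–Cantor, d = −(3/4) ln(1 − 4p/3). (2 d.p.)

The sequences differ at 12 of 42 sites, so p = 12/42 ≈ 0.285714.
d = −(3/4) ln(1 − 4p/3) = −0.75 ln(1 − 0.380952) = −0.75 ln(0.619048)
  = −0.75 × (-0.479572) = 0.359679 substitutions/site.

0.36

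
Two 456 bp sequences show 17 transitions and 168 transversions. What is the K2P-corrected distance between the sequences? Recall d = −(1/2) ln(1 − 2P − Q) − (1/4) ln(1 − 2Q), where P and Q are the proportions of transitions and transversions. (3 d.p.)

0.626

P = 17/456 ≈ 0.037281 and Q = 168/456 ≈ 0.368421.
Under the Kimura two-parameter model, d = −½ ln(1 − 2P − Q) − ¼ ln(1 − 2Q).
1 − 2P − Q = 0.557017, giving −½ ln(0.557017) = 0.292580.
1 − 2Q = 0.263158, giving −¼ ln(0.263158) = 0.333750.
d = 0.292580 + 0.333750 = 0.626330.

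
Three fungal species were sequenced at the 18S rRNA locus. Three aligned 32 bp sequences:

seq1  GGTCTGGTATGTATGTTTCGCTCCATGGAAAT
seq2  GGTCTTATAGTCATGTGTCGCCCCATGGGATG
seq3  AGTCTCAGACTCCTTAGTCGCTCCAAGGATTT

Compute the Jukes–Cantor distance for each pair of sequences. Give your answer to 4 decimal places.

seq1–seq2: 10/32 sites differ → p = 0.3125, d = −0.75 ln(1 − 0.416667) = 0.404248 ≈ 0.4042.
seq1–seq3: 14/32 sites differ → p = 0.4375, d = −0.75 ln(1 − 0.583333) = 0.656601 ≈ 0.6566.
seq2–seq3: 12/32 sites differ → p = 0.375, d = −0.75 ln(1 − 0.5) = 0.519860 ≈ 0.5199.

d(seq1,seq2) = 0.4042, d(seq1,seq3) = 0.6566, d(seq2,seq3) = 0.5199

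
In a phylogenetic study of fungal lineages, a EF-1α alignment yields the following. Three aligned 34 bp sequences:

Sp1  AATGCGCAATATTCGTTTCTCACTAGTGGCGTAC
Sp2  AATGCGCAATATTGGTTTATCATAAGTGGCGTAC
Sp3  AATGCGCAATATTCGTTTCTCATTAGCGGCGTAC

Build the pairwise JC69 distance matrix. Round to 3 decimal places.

d(Sp1,Sp2) = 0.128, d(Sp1,Sp3) = 0.061, d(Sp2,Sp3) = 0.128

Sp1–Sp2: 4/34 sites differ → p ≈ 0.117647, d = −0.75 ln(1 − 0.156863) = 0.127969 ≈ 0.128.
Sp1–Sp3: 2/34 sites differ → p ≈ 0.058824, d = −0.75 ln(1 − 0.078432) = 0.061259 ≈ 0.061.
Sp2–Sp3: 4/34 sites differ → p ≈ 0.117647, d = −0.75 ln(1 − 0.156863) = 0.127969 ≈ 0.128.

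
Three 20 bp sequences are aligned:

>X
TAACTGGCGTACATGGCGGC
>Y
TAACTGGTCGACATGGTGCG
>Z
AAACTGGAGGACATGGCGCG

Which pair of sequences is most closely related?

Y and Z

X–Y: 6/20 differ, p = 0.300, d = 0.383.
X–Z: 5/20 differ, p = 0.250, d = 0.304.
Y–Z: 4/20 differ, p = 0.200, d = 0.233.
The smallest distance is between Y and Z.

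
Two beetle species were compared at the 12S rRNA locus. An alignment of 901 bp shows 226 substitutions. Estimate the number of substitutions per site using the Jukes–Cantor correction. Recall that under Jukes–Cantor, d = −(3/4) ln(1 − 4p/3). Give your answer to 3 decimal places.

0.305

p = 226/901 ≈ 0.250832.
d = −(3/4) ln(1 − 4p/3) = −0.75 ln(1 − 0.334443) = −0.75 ln(0.665557)
  = −0.75 × (-0.407131) = 0.305348 substitutions/site.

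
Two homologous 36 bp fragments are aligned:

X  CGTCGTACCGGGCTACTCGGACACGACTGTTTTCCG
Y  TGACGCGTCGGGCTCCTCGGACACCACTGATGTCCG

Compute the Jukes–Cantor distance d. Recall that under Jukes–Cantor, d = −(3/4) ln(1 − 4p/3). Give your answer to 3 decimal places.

0.304

The sequences differ at 9 of 36 sites (1, 3, 6, 7, 8, 15, 25, 30, 32), so p = 9/36 = 0.25.
d = −(3/4) ln(1 − 4p/3) = −0.75 ln(1 − 0.333333) = −0.75 ln(0.666667)
  = −0.75 × (-0.405465) = 0.304099 substitutions/site.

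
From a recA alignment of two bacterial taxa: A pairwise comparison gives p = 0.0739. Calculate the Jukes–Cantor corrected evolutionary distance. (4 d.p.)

0.0778

d = −(3/4) ln(1 − 4p/3) = −0.75 ln(1 − 0.098533) = −0.75 ln(0.901467)
  = −0.75 × (-0.103732) = 0.077799 substitutions/site.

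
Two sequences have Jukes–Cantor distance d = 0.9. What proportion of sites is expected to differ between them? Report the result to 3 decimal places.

p = (3/4)(1 − e^(−4d/3)) = 0.75 × (1 − e^(-1.2)) = 0.75 × (1 − 0.301194) = 0.524105.

0.524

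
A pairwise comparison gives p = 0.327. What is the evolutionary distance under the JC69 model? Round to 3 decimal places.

d = −(3/4) ln(1 − 4p/3) = −0.75 ln(1 − 0.436) = −0.75 ln(0.564)
  = −0.75 × (-0.572701) = 0.429526 substitutions/site.

0.430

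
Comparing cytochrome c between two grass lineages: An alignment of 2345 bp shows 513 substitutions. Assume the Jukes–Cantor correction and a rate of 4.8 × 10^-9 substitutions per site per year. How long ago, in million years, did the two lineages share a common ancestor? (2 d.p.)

26.94

p = 513/2345 ≈ 0.218763.
d = −(3/4) ln(1 − 4p/3) = −0.75 ln(1 − 0.291684) = −0.75 ln(0.708316)
  = −0.75 × (-0.344865) = 0.258649 substitutions/site.
Under a molecular clock d = 2μt, so t = d/(2μ) = 0.258649 / (2 × 4.8 × 10^-9) = 26.94 million years.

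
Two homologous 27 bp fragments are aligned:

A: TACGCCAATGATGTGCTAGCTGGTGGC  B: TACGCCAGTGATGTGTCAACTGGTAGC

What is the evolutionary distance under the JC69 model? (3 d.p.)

0.213

The sequences differ at 5 of 27 sites (8, 16, 17, 19, 25), so p = 5/27 ≈ 0.185185.
d = −(3/4) ln(1 − 4p/3) = −0.75 ln(1 − 0.246913) = −0.75 ln(0.753087)
  = −0.75 × (-0.283575) = 0.212681 substitutions/site.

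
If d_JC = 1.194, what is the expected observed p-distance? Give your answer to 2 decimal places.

p = (3/4)(1 − e^(−4d/3)) = 0.75 × (1 − e^(-1.592)) = 0.75 × (1 − 0.203518) = 0.597362.

0.60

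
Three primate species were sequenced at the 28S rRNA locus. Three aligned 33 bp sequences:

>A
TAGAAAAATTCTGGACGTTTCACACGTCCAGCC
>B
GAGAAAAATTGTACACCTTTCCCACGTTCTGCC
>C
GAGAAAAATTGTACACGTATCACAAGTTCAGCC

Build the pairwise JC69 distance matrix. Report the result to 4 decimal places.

d(A,B) = 0.2928, d(A,C) = 0.2493, d(B,C) = 0.1693

A–B: 8/33 sites differ → p ≈ 0.242424, d = −0.75 ln(1 − 0.323232) = 0.292820 ≈ 0.2928.
A–C: 7/33 sites differ → p ≈ 0.212121, d = −0.75 ln(1 − 0.282828) = 0.249330 ≈ 0.2493.
B–C: 5/33 sites differ → p ≈ 0.151515, d = −0.75 ln(1 − 0.20202) = 0.169254 ≈ 0.1693.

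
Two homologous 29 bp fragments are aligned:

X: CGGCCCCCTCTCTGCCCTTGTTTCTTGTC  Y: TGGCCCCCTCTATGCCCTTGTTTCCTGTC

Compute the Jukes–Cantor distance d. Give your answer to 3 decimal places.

The sequences differ at 3 of 29 sites (1, 12, 25), so p = 3/29 ≈ 0.103448.
d = −(3/4) ln(1 − 4p/3) = −0.75 ln(1 − 0.137931) = −0.75 ln(0.862069)
  = −0.75 × (-0.148420) = 0.111315 substitutions/site.

0.111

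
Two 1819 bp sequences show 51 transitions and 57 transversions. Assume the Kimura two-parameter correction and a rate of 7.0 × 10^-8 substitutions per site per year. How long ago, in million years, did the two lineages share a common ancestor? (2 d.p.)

0.44

P = 51/1819 ≈ 0.028037 and Q = 57/1819 ≈ 0.031336.
Under the Kimura two-parameter model, d = −½ ln(1 − 2P − Q) − ¼ ln(1 − 2Q).
1 − 2P − Q = 0.91259, giving −½ ln(0.91259) = 0.045734.
1 − 2Q = 0.937328, giving −¼ ln(0.937328) = 0.016181.
d = 0.045734 + 0.016181 = 0.061915.
Under a molecular clock d = 2μt, so t = d/(2μ) = 0.061915 / (2 × 7.0 × 10^-8) = 0.44 million years.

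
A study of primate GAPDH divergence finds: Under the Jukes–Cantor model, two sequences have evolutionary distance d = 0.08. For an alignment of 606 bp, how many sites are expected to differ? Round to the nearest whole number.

Invert JC69: p = (3/4)(1 − e^(−4d/3)) = 0.75 × (1 − e^(-0.106667)) = 0.75 × (1 − 0.898825) = 0.075881.
Expected differing sites = pL ≈ 0.075881 × 606 = 45.983886 ≈ 46.

46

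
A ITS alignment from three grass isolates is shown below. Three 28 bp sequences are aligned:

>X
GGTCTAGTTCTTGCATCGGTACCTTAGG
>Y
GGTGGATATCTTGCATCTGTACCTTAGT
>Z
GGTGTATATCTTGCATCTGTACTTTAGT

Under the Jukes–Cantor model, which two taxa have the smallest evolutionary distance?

X–Y: 6/28 differ, p = 0.214, d = 0.252.
X–Z: 6/28 differ, p = 0.214, d = 0.252.
Y–Z: 2/28 differ, p = 0.071, d = 0.075.
The smallest distance is between Y and Z.

Y and Z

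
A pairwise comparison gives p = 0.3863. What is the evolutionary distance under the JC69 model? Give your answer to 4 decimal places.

d = −(3/4) ln(1 − 4p/3) = −0.75 ln(1 − 0.515067) = −0.75 ln(0.484933)
  = −0.75 × (-0.723745) = 0.542809 substitutions/site.

0.5428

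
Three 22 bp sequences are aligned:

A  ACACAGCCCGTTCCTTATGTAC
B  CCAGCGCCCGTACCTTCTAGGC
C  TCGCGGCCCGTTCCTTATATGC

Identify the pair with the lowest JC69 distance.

A–B: 8/22 differ, p = 0.364, d = 0.497.
A–C: 5/22 differ, p = 0.227, d = 0.271.
B–C: 7/22 differ, p = 0.318, d = 0.414.
The smallest distance is between A and C.

A and C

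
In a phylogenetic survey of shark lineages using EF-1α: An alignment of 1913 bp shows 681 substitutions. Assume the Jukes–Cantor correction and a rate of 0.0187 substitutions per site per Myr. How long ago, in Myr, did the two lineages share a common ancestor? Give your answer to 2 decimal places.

p = 681/1913 ≈ 0.355985.
d = −(3/4) ln(1 − 4p/3) = −0.75 ln(1 − 0.474647) = −0.75 ln(0.525353)
  = −0.75 × (-0.643685) = 0.482764 substitutions/site.
Under a molecular clock d = 2μt, so t = d/(2μ) = 0.482764 / (2 × 0.0187) = 12.91 Myr.

12.91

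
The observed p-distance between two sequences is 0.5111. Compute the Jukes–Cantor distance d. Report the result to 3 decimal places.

0.858

d = −(3/4) ln(1 − 4p/3) = −0.75 ln(1 − 0.681467) = −0.75 ln(0.318533)
  = −0.75 × (-1.144029) = 0.858022 substitutions/site.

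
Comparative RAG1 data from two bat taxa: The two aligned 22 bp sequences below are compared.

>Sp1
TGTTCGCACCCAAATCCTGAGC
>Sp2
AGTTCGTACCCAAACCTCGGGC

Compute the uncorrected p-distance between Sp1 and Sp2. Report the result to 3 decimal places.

The sequences differ at 6 of 22 positions (sites 1, 7, 15, 17, 18, 20).
p = 6/22 = 0.272727… ≈ 0.273 (to 3 d.p.).

0.273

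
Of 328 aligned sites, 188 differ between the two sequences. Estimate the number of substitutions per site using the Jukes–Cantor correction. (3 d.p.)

1.084

p = 188/328 ≈ 0.573171.
d = −(3/4) ln(1 − 4p/3) = −0.75 ln(1 − 0.764228) = −0.75 ln(0.235772)
  = −0.75 × (-1.444890) = 1.083668 substitutions/site.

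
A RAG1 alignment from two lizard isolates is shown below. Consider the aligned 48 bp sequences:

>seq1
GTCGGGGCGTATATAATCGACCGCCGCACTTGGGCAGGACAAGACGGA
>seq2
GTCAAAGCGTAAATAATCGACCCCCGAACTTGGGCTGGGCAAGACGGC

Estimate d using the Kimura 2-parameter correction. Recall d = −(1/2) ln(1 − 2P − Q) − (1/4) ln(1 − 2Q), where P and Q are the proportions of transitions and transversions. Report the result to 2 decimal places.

0.22

Of 48 sites, 4 differences are transitions and 5 are transversions, so P = 4/48 ≈ 0.083333 and Q = 5/48 ≈ 0.104167.
Under the Kimura two-parameter model, d = −½ ln(1 − 2P − Q) − ¼ ln(1 − 2Q).
1 − 2P − Q = 0.729167, giving −½ ln(0.729167) = 0.157926.
1 − 2Q = 0.791666, giving −¼ ln(0.791666) = 0.058404.
d = 0.157926 + 0.058404 = 0.216330.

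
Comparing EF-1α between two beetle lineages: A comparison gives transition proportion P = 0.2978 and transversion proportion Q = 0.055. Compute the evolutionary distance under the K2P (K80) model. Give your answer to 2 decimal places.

0.55

Under the Kimura two-parameter model, d = −½ ln(1 − 2P − Q) − ¼ ln(1 − 2Q).
1 − 2P − Q = 0.3494, giving −½ ln(0.3494) = 0.525769.
1 − 2Q = 0.89, giving −¼ ln(0.89) = 0.029133.
d = 0.525769 + 0.029133 = 0.554902.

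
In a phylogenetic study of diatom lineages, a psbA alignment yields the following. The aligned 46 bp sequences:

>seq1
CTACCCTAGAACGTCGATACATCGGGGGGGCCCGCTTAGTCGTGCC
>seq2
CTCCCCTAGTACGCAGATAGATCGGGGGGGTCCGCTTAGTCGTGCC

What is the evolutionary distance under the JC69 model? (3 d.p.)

The sequences differ at 6 of 46 sites (3, 10, 14, 15, 20, 31), so p = 6/46 ≈ 0.130435.
d = −(3/4) ln(1 − 4p/3) = −0.75 ln(1 − 0.173913) = −0.75 ln(0.826087)
  = −0.75 × (-0.191055) = 0.143291 substitutions/site.

0.143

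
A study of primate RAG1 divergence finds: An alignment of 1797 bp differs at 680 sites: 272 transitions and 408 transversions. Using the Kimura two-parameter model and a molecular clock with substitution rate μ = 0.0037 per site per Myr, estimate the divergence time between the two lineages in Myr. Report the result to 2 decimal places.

P = 272/1797 ≈ 0.151363 and Q = 408/1797 ≈ 0.227045.
Under the Kimura two-parameter model, d = −½ ln(1 − 2P − Q) − ¼ ln(1 − 2Q).
1 − 2P − Q = 0.470229, giving −½ ln(0.470229) = 0.377268.
1 − 2Q = 0.54591, giving −¼ ln(0.54591) = 0.151325.
d = 0.377268 + 0.151325 = 0.528593.
Under a molecular clock d = 2μt, so t = d/(2μ) = 0.528593 / (2 × 0.0037) = 71.43 Myr.

71.43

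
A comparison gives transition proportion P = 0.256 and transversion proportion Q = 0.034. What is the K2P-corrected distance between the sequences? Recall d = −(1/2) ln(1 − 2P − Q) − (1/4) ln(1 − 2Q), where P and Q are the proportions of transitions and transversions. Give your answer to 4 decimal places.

Under the Kimura two-parameter model, d = −½ ln(1 − 2P − Q) − ¼ ln(1 − 2Q).
1 − 2P − Q = 0.454, giving −½ ln(0.454) = 0.394829.
1 − 2Q = 0.932, giving −¼ ln(0.932) = 0.017606.
d = 0.394829 + 0.017606 = 0.412435.

0.4124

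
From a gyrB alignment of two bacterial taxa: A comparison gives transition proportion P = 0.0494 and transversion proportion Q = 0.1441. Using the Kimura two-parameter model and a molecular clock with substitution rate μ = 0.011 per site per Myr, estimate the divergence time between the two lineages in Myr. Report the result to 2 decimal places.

Under the Kimura two-parameter model, d = −½ ln(1 − 2P − Q) − ¼ ln(1 − 2Q).
1 − 2P − Q = 0.7571, giving −½ ln(0.7571) = 0.139130.
1 − 2Q = 0.7118, giving −¼ ln(0.7118) = 0.084990.
d = 0.139130 + 0.084990 = 0.224120.
Under a molecular clock d = 2μt, so t = d/(2μ) = 0.224120 / (2 × 0.011) = 10.19 Myr.

10.19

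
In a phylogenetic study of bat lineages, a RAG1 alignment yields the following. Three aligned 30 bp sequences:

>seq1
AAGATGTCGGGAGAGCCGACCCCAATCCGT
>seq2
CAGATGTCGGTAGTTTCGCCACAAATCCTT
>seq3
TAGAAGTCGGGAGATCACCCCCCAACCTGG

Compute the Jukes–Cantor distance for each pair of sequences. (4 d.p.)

seq1–seq2: 9/30 sites differ → p = 0.3, d = −0.75 ln(1 − 0.4) = 0.383119 ≈ 0.3831.
seq1–seq3: 9/30 sites differ → p = 0.3, d = −0.75 ln(1 − 0.4) = 0.383119 ≈ 0.3831.
seq2–seq3: 13/30 sites differ → p ≈ 0.433333, d = −0.75 ln(1 − 0.577777) = 0.646666 ≈ 0.6467.

d(seq1,seq2) = 0.3831, d(seq1,seq3) = 0.3831, d(seq2,seq3) = 0.6467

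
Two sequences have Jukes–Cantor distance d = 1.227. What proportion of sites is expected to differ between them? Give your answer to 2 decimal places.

0.60

p = (3/4)(1 − e^(−4d/3)) = 0.75 × (1 − e^(-1.636)) = 0.75 × (1 − 0.194758) = 0.603932.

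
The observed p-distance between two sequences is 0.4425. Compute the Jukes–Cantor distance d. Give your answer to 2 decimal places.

0.67

d = −(3/4) ln(1 − 4p/3) = −0.75 ln(1 − 0.59) = −0.75 ln(0.41)
  = −0.75 × (-0.891598) = 0.668699 substitutions/site.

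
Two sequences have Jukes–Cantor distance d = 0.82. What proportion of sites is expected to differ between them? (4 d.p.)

0.4987

p = (3/4)(1 − e^(−4d/3)) = 0.75 × (1 − e^(-1.093333)) = 0.75 × (1 − 0.335098) = 0.498677.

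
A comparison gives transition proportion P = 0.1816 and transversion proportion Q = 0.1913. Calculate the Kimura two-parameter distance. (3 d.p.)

0.525

Under the Kimura two-parameter model, d = −½ ln(1 − 2P − Q) − ¼ ln(1 − 2Q).
1 − 2P − Q = 0.4455, giving −½ ln(0.4455) = 0.404279.
1 − 2Q = 0.6174, giving −¼ ln(0.6174) = 0.120560.
d = 0.404279 + 0.120560 = 0.524839.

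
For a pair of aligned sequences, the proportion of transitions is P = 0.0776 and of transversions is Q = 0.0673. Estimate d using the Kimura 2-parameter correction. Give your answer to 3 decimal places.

Under the Kimura two-parameter model, d = −½ ln(1 − 2P − Q) − ¼ ln(1 − 2Q).
1 − 2P − Q = 0.7775, giving −½ ln(0.7775) = 0.125836.
1 − 2Q = 0.8654, giving −¼ ln(0.8654) = 0.036141.
d = 0.125836 + 0.036141 = 0.161977.

0.162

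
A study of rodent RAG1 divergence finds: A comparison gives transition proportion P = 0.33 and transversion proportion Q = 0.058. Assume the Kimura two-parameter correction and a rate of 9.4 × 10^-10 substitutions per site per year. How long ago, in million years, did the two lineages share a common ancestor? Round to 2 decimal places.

Under the Kimura two-parameter model, d = −½ ln(1 − 2P − Q) − ¼ ln(1 − 2Q).
1 − 2P − Q = 0.282, giving −½ ln(0.282) = 0.632924.
1 − 2Q = 0.884, giving −¼ ln(0.884) = 0.030825.
d = 0.632924 + 0.030825 = 0.663749.
Under a molecular clock d = 2μt, so t = d/(2μ) = 0.663749 / (2 × 9.4 × 10^-10) = 353.06 million years.

353.06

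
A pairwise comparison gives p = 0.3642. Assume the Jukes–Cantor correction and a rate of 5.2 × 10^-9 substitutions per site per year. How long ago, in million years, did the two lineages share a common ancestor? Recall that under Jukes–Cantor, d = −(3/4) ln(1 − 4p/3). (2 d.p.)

d = −(3/4) ln(1 − 4p/3) = −0.75 ln(1 − 0.4856) = −0.75 ln(0.5144)
  = −0.75 × (-0.664754) = 0.498566 substitutions/site.
Under a molecular clock d = 2μt, so t = d/(2μ) = 0.498566 / (2 × 5.2 × 10^-9) = 47.94 million years.

47.94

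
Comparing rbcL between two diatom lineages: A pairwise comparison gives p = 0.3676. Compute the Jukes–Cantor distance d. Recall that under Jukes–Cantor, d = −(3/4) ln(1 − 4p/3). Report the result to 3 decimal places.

0.505

d = −(3/4) ln(1 − 4p/3) = −0.75 ln(1 − 0.490133) = −0.75 ln(0.509867)
  = −0.75 × (-0.673605) = 0.505204 substitutions/site.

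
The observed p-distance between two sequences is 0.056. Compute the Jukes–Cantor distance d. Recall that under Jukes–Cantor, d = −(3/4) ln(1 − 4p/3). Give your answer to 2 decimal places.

d = −(3/4) ln(1 − 4p/3) = −0.75 ln(1 − 0.074667) = −0.75 ln(0.925333)
  = −0.75 × (-0.077602) = 0.058202 substitutions/site.

0.06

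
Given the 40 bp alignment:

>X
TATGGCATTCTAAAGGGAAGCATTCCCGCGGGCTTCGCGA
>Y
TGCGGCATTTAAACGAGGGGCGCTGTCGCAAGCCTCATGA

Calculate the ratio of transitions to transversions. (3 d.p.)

Transitions are A↔G and C↔T; transversions are all other mismatches.
Transitions: 14. Transversions: 3.
R = 14/3 = 4.666666… ≈ 4.667 (to 3 d.p.).

4.667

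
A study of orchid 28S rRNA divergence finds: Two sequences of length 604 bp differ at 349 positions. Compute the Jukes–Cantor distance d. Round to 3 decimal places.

p = 349/604 ≈ 0.577815.
d = −(3/4) ln(1 − 4p/3) = −0.75 ln(1 − 0.77042) = −0.75 ln(0.22958)
  = −0.75 × (-1.471504) = 1.103628 substitutions/site.

1.104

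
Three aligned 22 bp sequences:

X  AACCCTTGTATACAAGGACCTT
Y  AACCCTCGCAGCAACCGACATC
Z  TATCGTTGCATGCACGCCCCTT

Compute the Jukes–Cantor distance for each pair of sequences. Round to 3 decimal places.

X–Y: 9/22 sites differ → p ≈ 0.409091, d = −0.75 ln(1 − 0.545455) = 0.591344 ≈ 0.591.
X–Z: 8/22 sites differ → p ≈ 0.363636, d = −0.75 ln(1 − 0.484848) = 0.497470 ≈ 0.497.
Y–Z: 12/22 sites differ → p ≈ 0.545455, d = −0.75 ln(1 − 0.727273) = 0.974463 ≈ 0.974.

d(X,Y) = 0.591, d(X,Z) = 0.497, d(Y,Z) = 0.974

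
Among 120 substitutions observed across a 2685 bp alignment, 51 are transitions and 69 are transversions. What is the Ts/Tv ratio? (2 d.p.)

R = 51/69 = 0.739130… ≈ 0.74 (to 2 d.p.).

0.74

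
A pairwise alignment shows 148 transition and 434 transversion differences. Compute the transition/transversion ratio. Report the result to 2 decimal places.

0.34

R = 148/434 = 0.341013… ≈ 0.34 (to 2 d.p.).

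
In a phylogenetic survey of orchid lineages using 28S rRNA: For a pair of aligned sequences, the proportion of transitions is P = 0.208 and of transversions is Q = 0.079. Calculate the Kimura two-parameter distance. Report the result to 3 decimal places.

0.385

Under the Kimura two-parameter model, d = −½ ln(1 − 2P − Q) − ¼ ln(1 − 2Q).
1 − 2P − Q = 0.505, giving −½ ln(0.505) = 0.341598.
1 − 2Q = 0.842, giving −¼ ln(0.842) = 0.042994.
d = 0.341598 + 0.042994 = 0.384592.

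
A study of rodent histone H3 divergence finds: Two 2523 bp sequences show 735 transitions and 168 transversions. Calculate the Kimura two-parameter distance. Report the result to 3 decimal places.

P = 735/2523 ≈ 0.29132 and Q = 168/2523 ≈ 0.066587.
Under the Kimura two-parameter model, d = −½ ln(1 − 2P − Q) − ¼ ln(1 − 2Q).
1 − 2P − Q = 0.350773, giving −½ ln(0.350773) = 0.523808.
1 − 2Q = 0.866826, giving −¼ ln(0.866826) = 0.035729.
d = 0.523808 + 0.035729 = 0.559537.

0.560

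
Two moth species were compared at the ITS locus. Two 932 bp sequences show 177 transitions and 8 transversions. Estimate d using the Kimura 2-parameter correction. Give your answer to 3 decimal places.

0.250

P = 177/932 ≈ 0.189914 and Q = 8/932 ≈ 0.008584.
Under the Kimura two-parameter model, d = −½ ln(1 − 2P − Q) − ¼ ln(1 − 2Q).
1 − 2P − Q = 0.611588, giving −½ ln(0.611588) = 0.245848.
1 − 2Q = 0.982832, giving −¼ ln(0.982832) = 0.004329.
d = 0.245848 + 0.004329 = 0.250177.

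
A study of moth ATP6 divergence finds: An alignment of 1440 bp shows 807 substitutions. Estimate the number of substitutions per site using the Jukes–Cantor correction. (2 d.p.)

p = 807/1440 ≈ 0.560417.
d = −(3/4) ln(1 − 4p/3) = −0.75 ln(1 − 0.747223) = −0.75 ln(0.252777)
  = −0.75 × (-1.375248) = 1.031436 substitutions/site.

1.03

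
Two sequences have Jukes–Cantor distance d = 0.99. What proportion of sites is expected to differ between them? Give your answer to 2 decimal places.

p = (3/4)(1 − e^(−4d/3)) = 0.75 × (1 − e^(-1.32)) = 0.75 × (1 − 0.267135) = 0.549649.

0.55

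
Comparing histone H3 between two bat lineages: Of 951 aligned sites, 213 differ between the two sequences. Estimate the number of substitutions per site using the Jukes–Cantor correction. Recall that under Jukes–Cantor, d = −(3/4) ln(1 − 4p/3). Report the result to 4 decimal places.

0.2660

p = 213/951 ≈ 0.223975.
d = −(3/4) ln(1 − 4p/3) = −0.75 ln(1 − 0.298633) = −0.75 ln(0.701367)
  = −0.75 × (-0.354724) = 0.266043 substitutions/site.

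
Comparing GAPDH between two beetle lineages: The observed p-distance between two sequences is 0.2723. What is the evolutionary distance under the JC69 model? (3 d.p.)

0.338

d = −(3/4) ln(1 − 4p/3) = −0.75 ln(1 − 0.363067) = −0.75 ln(0.636933)
  = −0.75 × (-0.451091) = 0.338318 substitutions/site.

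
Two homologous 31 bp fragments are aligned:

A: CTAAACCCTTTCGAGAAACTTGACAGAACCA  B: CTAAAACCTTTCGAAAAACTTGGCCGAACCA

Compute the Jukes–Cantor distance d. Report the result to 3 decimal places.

0.142

The sequences differ at 4 of 31 sites (6, 15, 23, 25), so p = 4/31 ≈ 0.129032.
d = −(3/4) ln(1 − 4p/3) = −0.75 ln(1 − 0.172043) = −0.75 ln(0.827957)
  = −0.75 × (-0.188794) = 0.141596 substitutions/site.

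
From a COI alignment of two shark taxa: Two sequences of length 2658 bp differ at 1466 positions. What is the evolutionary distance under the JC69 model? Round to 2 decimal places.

p = 1466/2658 ≈ 0.551543.
d = −(3/4) ln(1 − 4p/3) = −0.75 ln(1 − 0.735391) = −0.75 ln(0.264609)
  = −0.75 × (-1.329502) = 0.997127 substitutions/site.

1.00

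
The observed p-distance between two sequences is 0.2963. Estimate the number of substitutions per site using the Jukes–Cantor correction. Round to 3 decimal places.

0.377

d = −(3/4) ln(1 − 4p/3) = −0.75 ln(1 − 0.395067) = −0.75 ln(0.604933)
  = −0.75 × (-0.502638) = 0.376979 substitutions/site.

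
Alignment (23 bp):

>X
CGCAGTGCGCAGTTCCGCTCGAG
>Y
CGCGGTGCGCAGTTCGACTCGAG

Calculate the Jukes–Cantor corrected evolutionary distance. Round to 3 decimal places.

The sequences differ at 3 of 23 sites (4, 16, 17), so p = 3/23 ≈ 0.130435.
d = −(3/4) ln(1 − 4p/3) = −0.75 ln(1 − 0.173913) = −0.75 ln(0.826087)
  = −0.75 × (-0.191055) = 0.143291 substitutions/site.

0.143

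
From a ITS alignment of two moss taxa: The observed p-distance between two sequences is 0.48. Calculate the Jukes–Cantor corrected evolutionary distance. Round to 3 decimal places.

d = −(3/4) ln(1 − 4p/3) = −0.75 ln(1 − 0.64) = −0.75 ln(0.36)
  = −0.75 × (-1.021651) = 0.766238 substitutions/site.

0.766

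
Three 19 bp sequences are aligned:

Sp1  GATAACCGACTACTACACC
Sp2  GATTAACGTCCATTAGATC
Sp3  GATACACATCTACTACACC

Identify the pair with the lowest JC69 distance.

Sp1–Sp2: 7/19 differ, p = 0.368, d = 0.507.
Sp1–Sp3: 4/19 differ, p = 0.211, d = 0.247.
Sp2–Sp3: 7/19 differ, p = 0.368, d = 0.507.
The smallest distance is between Sp1 and Sp3.

Sp1 and Sp3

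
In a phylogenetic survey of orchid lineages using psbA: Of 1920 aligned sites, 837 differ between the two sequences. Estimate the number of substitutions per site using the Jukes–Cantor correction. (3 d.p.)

0.653

p = 837/1920 ≈ 0.435938.
d = −(3/4) ln(1 − 4p/3) = −0.75 ln(1 − 0.581251) = −0.75 ln(0.418749)
  = −0.75 × (-0.870484) = 0.652863 substitutions/site.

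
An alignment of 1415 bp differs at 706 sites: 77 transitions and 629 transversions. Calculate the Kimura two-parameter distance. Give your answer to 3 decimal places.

P = 77/1415 ≈ 0.054417 and Q = 629/1415 ≈ 0.444523.
Under the Kimura two-parameter model, d = −½ ln(1 − 2P − Q) − ¼ ln(1 − 2Q).
1 − 2P − Q = 0.446643, giving −½ ln(0.446643) = 0.402998.
1 − 2Q = 0.110954, giving −¼ ln(0.110954) = 0.549660.
d = 0.402998 + 0.549660 = 0.952658.

0.953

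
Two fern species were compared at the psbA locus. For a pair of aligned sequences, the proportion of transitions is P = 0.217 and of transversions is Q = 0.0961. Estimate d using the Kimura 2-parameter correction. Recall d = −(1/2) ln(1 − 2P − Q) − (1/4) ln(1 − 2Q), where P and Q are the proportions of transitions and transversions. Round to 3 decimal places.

Under the Kimura two-parameter model, d = −½ ln(1 − 2P − Q) − ¼ ln(1 − 2Q).
1 − 2P − Q = 0.4699, giving −½ ln(0.4699) = 0.377618.
1 − 2Q = 0.8078, giving −¼ ln(0.8078) = 0.053360.
d = 0.377618 + 0.053360 = 0.430978.

0.431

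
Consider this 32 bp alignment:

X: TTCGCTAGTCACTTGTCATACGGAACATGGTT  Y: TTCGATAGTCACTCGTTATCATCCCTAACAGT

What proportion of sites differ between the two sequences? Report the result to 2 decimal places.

The sequences differ at 14 of 32 positions.
p = 14/32 = 0.4375 ≈ 0.44 (to 2 d.p.).

0.44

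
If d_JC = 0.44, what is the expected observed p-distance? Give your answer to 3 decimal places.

p = (3/4)(1 − e^(−4d/3)) = 0.75 × (1 − e^(-0.586667)) = 0.75 × (1 − 0.556178) = 0.332867.

0.333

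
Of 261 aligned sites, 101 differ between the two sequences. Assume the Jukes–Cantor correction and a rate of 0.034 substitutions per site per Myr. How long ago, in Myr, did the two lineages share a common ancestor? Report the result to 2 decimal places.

8.00

p = 101/261 ≈ 0.386973.
d = −(3/4) ln(1 − 4p/3) = −0.75 ln(1 − 0.515964) = −0.75 ln(0.484036)
  = −0.75 × (-0.725596) = 0.544197 substitutions/site.
Under a molecular clock d = 2μt, so t = d/(2μ) = 0.544197 / (2 × 0.034) = 8.00 Myr.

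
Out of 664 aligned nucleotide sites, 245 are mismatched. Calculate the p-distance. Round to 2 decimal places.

p = 245/664 = 0.368975… ≈ 0.37 (to 2 d.p.).

0.37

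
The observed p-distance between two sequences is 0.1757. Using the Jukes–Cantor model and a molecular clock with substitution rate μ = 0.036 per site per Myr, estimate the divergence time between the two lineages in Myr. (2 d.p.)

2.78

d = −(3/4) ln(1 − 4p/3) = −0.75 ln(1 − 0.234267) = −0.75 ln(0.765733)
  = −0.75 × (-0.266922) = 0.200192 substitutions/site.
Under a molecular clock d = 2μt, so t = d/(2μ) = 0.200192 / (2 × 0.036) = 2.78 Myr.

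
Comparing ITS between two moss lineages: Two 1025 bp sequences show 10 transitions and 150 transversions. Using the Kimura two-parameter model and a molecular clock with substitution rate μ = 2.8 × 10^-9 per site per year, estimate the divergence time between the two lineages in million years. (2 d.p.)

31.65

P = 10/1025 ≈ 0.009756 and Q = 150/1025 ≈ 0.146341.
Under the Kimura two-parameter model, d = −½ ln(1 − 2P − Q) − ¼ ln(1 − 2Q).
1 − 2P − Q = 0.834147, giving −½ ln(0.834147) = 0.090673.
1 − 2Q = 0.707318, giving −¼ ln(0.707318) = 0.086569.
d = 0.090673 + 0.086569 = 0.177242.
Under a molecular clock d = 2μt, so t = d/(2μ) = 0.177242 / (2 × 2.8 × 10^-9) = 31.65 million years.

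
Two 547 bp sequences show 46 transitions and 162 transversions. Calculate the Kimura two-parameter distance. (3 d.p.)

P = 46/547 ≈ 0.084095 and Q = 162/547 ≈ 0.296161.
Under the Kimura two-parameter model, d = −½ ln(1 − 2P − Q) − ¼ ln(1 − 2Q).
1 − 2P − Q = 0.535649, giving −½ ln(0.535649) = 0.312138.
1 − 2Q = 0.407678, giving −¼ ln(0.407678) = 0.224319.
d = 0.312138 + 0.224319 = 0.536457.

0.536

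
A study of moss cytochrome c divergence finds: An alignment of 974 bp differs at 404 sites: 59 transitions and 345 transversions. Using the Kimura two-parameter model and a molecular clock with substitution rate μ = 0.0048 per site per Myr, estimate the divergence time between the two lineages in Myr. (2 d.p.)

P = 59/974 ≈ 0.060575 and Q = 345/974 ≈ 0.354209.
Under the Kimura two-parameter model, d = −½ ln(1 − 2P − Q) − ¼ ln(1 − 2Q).
1 − 2P − Q = 0.524641, giving −½ ln(0.524641) = 0.322521.
1 − 2Q = 0.291582, giving −¼ ln(0.291582) = 0.308109.
d = 0.322521 + 0.308109 = 0.630630.
Under a molecular clock d = 2μt, so t = d/(2μ) = 0.630630 / (2 × 0.0048) = 65.69 Myr.

65.69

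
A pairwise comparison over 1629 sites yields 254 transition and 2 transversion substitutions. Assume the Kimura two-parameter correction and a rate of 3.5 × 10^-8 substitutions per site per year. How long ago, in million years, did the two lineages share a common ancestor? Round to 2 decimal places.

P = 254/1629 ≈ 0.155924 and Q = 2/1629 ≈ 0.001228.
Under the Kimura two-parameter model, d = −½ ln(1 − 2P − Q) − ¼ ln(1 − 2Q).
1 − 2P − Q = 0.686924, giving −½ ln(0.686924) = 0.187766.
1 − 2Q = 0.997544, giving −¼ ln(0.997544) = 0.000615.
d = 0.187766 + 0.000615 = 0.188381.
Under a molecular clock d = 2μt, so t = d/(2μ) = 0.188381 / (2 × 3.5 × 10^-8) = 2.69 million years.

2.69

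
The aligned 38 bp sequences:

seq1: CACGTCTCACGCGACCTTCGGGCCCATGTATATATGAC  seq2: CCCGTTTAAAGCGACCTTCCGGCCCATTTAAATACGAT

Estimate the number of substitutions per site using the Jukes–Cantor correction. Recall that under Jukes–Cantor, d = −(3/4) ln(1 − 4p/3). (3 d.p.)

The sequences differ at 9 of 38 sites (2, 6, 8, 10, 20, 28, 31, 35, 38), so p = 9/38 ≈ 0.236842.
d = −(3/4) ln(1 − 4p/3) = −0.75 ln(1 − 0.315789) = −0.75 ln(0.684211)
  = −0.75 × (-0.379489) = 0.284617 substitutions/site.

0.285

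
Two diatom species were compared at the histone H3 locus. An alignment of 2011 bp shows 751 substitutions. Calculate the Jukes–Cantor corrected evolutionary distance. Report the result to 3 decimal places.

0.517

p = 751/2011 ≈ 0.373446.
d = −(3/4) ln(1 − 4p/3) = −0.75 ln(1 − 0.497928) = −0.75 ln(0.502072)
  = −0.75 × (-0.689012) = 0.516759 substitutions/site.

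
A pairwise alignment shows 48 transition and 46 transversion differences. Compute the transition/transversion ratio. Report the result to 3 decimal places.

1.043

R = 48/46 = 1.043478… ≈ 1.043 (to 3 d.p.).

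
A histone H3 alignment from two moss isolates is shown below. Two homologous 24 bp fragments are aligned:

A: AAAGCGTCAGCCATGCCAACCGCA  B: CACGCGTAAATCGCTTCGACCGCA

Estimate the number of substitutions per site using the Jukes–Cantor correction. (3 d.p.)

0.608

The sequences differ at 10 of 24 sites (1, 3, 8, 10, 11, 13, 14, 15, 16, 18), so p = 10/24 ≈ 0.416667.
d = −(3/4) ln(1 − 4p/3) = −0.75 ln(1 − 0.555556) = −0.75 ln(0.444444)
  = −0.75 × (-0.810931) = 0.608198 substitutions/site.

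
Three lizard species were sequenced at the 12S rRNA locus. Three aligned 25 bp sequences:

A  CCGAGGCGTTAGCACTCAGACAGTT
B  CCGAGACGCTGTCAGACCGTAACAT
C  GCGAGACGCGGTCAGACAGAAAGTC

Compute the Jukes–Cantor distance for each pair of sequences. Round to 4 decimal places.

A–B: 11/25 sites differ → p = 0.44, d = −0.75 ln(1 − 0.586667) = 0.662626 ≈ 0.6626.
A–C: 10/25 sites differ → p = 0.4, d = −0.75 ln(1 − 0.533333) = 0.571605 ≈ 0.5716.
B–C: 7/25 sites differ → p = 0.28, d = −0.75 ln(1 − 0.373333) = 0.350505 ≈ 0.3505.

d(A,B) = 0.6626, d(A,C) = 0.5716, d(B,C) = 0.3505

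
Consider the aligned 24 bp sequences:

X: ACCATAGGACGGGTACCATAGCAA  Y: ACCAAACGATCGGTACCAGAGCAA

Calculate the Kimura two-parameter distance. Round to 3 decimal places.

0.245

Of 24 sites, 1 differences are transitions and 4 are transversions, so P = 1/24 ≈ 0.041667 and Q = 4/24 ≈ 0.166667.
Under the Kimura two-parameter model, d = −½ ln(1 − 2P − Q) − ¼ ln(1 − 2Q).
1 − 2P − Q = 0.749999, giving −½ ln(0.749999) = 0.143842.
1 − 2Q = 0.666666, giving −¼ ln(0.666666) = 0.101367.
d = 0.143842 + 0.101367 = 0.245209.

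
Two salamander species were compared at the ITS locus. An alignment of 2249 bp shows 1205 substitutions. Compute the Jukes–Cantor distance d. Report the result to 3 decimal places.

p = 1205/2249 ≈ 0.535794.
d = −(3/4) ln(1 − 4p/3) = −0.75 ln(1 − 0.714392) = −0.75 ln(0.285608)
  = −0.75 × (-1.253135) = 0.939851 substitutions/site.

0.940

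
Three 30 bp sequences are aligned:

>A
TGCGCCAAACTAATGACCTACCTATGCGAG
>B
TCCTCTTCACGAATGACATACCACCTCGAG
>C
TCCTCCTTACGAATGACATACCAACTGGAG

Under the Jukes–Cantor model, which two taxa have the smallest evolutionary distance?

B and C

A–B: 11/30 differ, p = 0.367, d = 0.503.
A–C: 10/30 differ, p = 0.333, d = 0.441.
B–C: 4/30 differ, p = 0.133, d = 0.147.
The smallest distance is between B and C.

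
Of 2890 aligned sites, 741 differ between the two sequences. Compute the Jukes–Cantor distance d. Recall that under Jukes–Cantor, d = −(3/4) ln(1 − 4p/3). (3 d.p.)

0.314

p = 741/2890 ≈ 0.256401.
d = −(3/4) ln(1 − 4p/3) = −0.75 ln(1 − 0.341868) = −0.75 ln(0.658132)
  = −0.75 × (-0.418350) = 0.313763 substitutions/site.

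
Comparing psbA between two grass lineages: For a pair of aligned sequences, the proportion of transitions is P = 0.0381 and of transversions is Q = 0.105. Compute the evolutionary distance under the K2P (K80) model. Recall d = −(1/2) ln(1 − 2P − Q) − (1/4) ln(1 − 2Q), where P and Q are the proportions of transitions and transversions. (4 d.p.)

Under the Kimura two-parameter model, d = −½ ln(1 − 2P − Q) − ¼ ln(1 − 2Q).
1 − 2P − Q = 0.8188, giving −½ ln(0.8188) = 0.099958.
1 − 2Q = 0.79, giving −¼ ln(0.79) = 0.058931.
d = 0.099958 + 0.058931 = 0.158889.

0.1589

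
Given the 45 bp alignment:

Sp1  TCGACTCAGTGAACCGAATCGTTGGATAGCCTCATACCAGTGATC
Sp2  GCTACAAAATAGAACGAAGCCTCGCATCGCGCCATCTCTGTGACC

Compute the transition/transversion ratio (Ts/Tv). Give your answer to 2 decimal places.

0.58

Transitions are A↔G and C↔T; transversions are all other mismatches.
Transitions: 7. Transversions: 12.
R = 7/12 = 0.583333… ≈ 0.58 (to 2 d.p.).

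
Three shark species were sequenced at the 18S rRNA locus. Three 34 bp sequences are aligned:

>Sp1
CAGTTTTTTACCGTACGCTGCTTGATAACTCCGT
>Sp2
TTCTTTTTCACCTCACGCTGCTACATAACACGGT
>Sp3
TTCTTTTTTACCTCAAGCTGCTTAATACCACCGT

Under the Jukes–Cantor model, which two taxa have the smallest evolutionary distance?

Sp2 and Sp3

Sp1–Sp2: 10/34 differ, p = 0.294, d = 0.373.
Sp1–Sp3: 9/34 differ, p = 0.265, d = 0.326.
Sp2–Sp3: 6/34 differ, p = 0.176, d = 0.201.
The smallest distance is between Sp2 and Sp3.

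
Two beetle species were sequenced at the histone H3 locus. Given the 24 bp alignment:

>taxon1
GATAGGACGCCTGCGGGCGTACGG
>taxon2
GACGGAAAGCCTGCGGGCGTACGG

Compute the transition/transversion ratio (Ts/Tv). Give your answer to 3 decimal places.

Transitions are A↔G and C↔T; transversions are all other mismatches.
Transitions: 3. Transversions: 1.
R = 3/1 = 3.000.

3.000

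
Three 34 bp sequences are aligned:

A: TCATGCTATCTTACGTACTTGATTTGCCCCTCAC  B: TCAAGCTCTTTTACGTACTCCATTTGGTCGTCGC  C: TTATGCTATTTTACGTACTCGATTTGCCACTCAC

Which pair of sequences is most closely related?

A and C

A–B: 9/34 differ, p = 0.265, d = 0.326.
A–C: 4/34 differ, p = 0.118, d = 0.128.
B–C: 9/34 differ, p = 0.265, d = 0.326.
The smallest distance is between A and C.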